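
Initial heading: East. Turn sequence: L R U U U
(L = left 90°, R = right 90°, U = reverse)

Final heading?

Answer: Final heading: West

Derivation:
Start: East
  L (left (90° counter-clockwise)) -> North
  R (right (90° clockwise)) -> East
  U (U-turn (180°)) -> West
  U (U-turn (180°)) -> East
  U (U-turn (180°)) -> West
Final: West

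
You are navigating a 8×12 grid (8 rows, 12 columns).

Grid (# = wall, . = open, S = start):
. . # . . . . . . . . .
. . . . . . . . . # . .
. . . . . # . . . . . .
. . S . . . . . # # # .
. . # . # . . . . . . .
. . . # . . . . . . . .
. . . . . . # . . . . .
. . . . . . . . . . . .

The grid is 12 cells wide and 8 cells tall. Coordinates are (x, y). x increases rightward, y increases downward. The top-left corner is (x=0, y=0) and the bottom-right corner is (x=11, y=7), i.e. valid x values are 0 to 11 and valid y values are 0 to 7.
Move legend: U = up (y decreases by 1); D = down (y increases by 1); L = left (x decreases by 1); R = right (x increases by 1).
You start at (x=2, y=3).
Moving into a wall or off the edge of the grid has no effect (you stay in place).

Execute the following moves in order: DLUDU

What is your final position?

Answer: Final position: (x=1, y=2)

Derivation:
Start: (x=2, y=3)
  D (down): blocked, stay at (x=2, y=3)
  L (left): (x=2, y=3) -> (x=1, y=3)
  U (up): (x=1, y=3) -> (x=1, y=2)
  D (down): (x=1, y=2) -> (x=1, y=3)
  U (up): (x=1, y=3) -> (x=1, y=2)
Final: (x=1, y=2)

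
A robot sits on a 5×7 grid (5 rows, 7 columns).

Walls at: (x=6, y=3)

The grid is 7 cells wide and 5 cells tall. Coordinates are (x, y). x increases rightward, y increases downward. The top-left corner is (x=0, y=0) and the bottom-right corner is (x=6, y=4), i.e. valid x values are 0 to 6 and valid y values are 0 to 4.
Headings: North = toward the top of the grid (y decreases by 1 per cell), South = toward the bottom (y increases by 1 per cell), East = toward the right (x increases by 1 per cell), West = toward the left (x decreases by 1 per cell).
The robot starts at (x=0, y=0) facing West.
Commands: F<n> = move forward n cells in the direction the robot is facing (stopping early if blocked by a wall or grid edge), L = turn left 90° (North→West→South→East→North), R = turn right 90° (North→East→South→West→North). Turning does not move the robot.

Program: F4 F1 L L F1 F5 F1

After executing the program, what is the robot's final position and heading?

Start: (x=0, y=0), facing West
  F4: move forward 0/4 (blocked), now at (x=0, y=0)
  F1: move forward 0/1 (blocked), now at (x=0, y=0)
  L: turn left, now facing South
  L: turn left, now facing East
  F1: move forward 1, now at (x=1, y=0)
  F5: move forward 5, now at (x=6, y=0)
  F1: move forward 0/1 (blocked), now at (x=6, y=0)
Final: (x=6, y=0), facing East

Answer: Final position: (x=6, y=0), facing East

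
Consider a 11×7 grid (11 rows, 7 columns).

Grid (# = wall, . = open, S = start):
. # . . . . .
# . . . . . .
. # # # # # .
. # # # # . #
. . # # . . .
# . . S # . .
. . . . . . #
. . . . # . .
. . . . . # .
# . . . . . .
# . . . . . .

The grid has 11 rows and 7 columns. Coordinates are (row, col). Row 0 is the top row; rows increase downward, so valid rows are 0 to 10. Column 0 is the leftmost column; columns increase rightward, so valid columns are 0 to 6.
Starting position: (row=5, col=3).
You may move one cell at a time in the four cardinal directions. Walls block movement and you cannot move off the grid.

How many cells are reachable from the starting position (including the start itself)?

BFS flood-fill from (row=5, col=3):
  Distance 0: (row=5, col=3)
  Distance 1: (row=5, col=2), (row=6, col=3)
  Distance 2: (row=5, col=1), (row=6, col=2), (row=6, col=4), (row=7, col=3)
  Distance 3: (row=4, col=1), (row=6, col=1), (row=6, col=5), (row=7, col=2), (row=8, col=3)
  Distance 4: (row=4, col=0), (row=5, col=5), (row=6, col=0), (row=7, col=1), (row=7, col=5), (row=8, col=2), (row=8, col=4), (row=9, col=3)
  Distance 5: (row=3, col=0), (row=4, col=5), (row=5, col=6), (row=7, col=0), (row=7, col=6), (row=8, col=1), (row=9, col=2), (row=9, col=4), (row=10, col=3)
  Distance 6: (row=2, col=0), (row=3, col=5), (row=4, col=4), (row=4, col=6), (row=8, col=0), (row=8, col=6), (row=9, col=1), (row=9, col=5), (row=10, col=2), (row=10, col=4)
  Distance 7: (row=9, col=6), (row=10, col=1), (row=10, col=5)
  Distance 8: (row=10, col=6)
Total reachable: 43 (grid has 56 open cells total)

Answer: Reachable cells: 43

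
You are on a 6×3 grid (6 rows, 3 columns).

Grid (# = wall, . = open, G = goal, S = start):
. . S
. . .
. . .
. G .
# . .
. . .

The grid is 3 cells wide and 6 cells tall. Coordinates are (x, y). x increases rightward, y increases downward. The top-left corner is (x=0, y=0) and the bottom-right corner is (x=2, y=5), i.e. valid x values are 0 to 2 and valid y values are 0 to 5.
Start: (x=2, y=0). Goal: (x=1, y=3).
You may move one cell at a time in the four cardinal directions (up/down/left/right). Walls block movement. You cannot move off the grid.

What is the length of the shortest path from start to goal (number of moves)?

BFS from (x=2, y=0) until reaching (x=1, y=3):
  Distance 0: (x=2, y=0)
  Distance 1: (x=1, y=0), (x=2, y=1)
  Distance 2: (x=0, y=0), (x=1, y=1), (x=2, y=2)
  Distance 3: (x=0, y=1), (x=1, y=2), (x=2, y=3)
  Distance 4: (x=0, y=2), (x=1, y=3), (x=2, y=4)  <- goal reached here
One shortest path (4 moves): (x=2, y=0) -> (x=1, y=0) -> (x=1, y=1) -> (x=1, y=2) -> (x=1, y=3)

Answer: Shortest path length: 4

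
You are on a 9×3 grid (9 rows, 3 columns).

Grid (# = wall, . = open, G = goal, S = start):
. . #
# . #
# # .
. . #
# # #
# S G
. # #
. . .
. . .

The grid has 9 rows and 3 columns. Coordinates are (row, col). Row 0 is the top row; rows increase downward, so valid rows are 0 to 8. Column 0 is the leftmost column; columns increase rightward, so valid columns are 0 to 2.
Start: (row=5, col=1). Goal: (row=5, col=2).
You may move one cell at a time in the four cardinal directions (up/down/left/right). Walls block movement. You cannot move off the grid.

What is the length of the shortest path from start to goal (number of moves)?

BFS from (row=5, col=1) until reaching (row=5, col=2):
  Distance 0: (row=5, col=1)
  Distance 1: (row=5, col=2)  <- goal reached here
One shortest path (1 moves): (row=5, col=1) -> (row=5, col=2)

Answer: Shortest path length: 1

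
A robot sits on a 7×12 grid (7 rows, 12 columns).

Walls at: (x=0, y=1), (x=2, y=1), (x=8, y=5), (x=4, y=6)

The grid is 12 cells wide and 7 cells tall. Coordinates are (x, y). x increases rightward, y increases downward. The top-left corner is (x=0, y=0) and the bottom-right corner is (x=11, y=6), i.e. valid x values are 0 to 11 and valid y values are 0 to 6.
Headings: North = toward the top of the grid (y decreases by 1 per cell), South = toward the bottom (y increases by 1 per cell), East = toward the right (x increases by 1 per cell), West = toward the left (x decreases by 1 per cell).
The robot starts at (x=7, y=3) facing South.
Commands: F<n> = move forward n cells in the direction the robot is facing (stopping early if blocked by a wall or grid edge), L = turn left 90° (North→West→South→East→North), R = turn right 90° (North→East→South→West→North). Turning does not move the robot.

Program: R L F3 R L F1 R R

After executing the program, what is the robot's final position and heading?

Answer: Final position: (x=7, y=6), facing North

Derivation:
Start: (x=7, y=3), facing South
  R: turn right, now facing West
  L: turn left, now facing South
  F3: move forward 3, now at (x=7, y=6)
  R: turn right, now facing West
  L: turn left, now facing South
  F1: move forward 0/1 (blocked), now at (x=7, y=6)
  R: turn right, now facing West
  R: turn right, now facing North
Final: (x=7, y=6), facing North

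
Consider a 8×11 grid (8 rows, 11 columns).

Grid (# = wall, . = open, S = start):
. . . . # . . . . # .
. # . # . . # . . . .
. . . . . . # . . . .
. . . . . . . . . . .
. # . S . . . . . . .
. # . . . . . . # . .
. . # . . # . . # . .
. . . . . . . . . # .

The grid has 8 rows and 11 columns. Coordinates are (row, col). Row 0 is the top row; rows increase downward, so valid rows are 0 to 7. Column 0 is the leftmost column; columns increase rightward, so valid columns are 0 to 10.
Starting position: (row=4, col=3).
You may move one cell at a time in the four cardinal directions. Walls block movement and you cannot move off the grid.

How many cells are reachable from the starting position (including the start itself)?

Answer: Reachable cells: 75

Derivation:
BFS flood-fill from (row=4, col=3):
  Distance 0: (row=4, col=3)
  Distance 1: (row=3, col=3), (row=4, col=2), (row=4, col=4), (row=5, col=3)
  Distance 2: (row=2, col=3), (row=3, col=2), (row=3, col=4), (row=4, col=5), (row=5, col=2), (row=5, col=4), (row=6, col=3)
  Distance 3: (row=2, col=2), (row=2, col=4), (row=3, col=1), (row=3, col=5), (row=4, col=6), (row=5, col=5), (row=6, col=4), (row=7, col=3)
  Distance 4: (row=1, col=2), (row=1, col=4), (row=2, col=1), (row=2, col=5), (row=3, col=0), (row=3, col=6), (row=4, col=7), (row=5, col=6), (row=7, col=2), (row=7, col=4)
  Distance 5: (row=0, col=2), (row=1, col=5), (row=2, col=0), (row=3, col=7), (row=4, col=0), (row=4, col=8), (row=5, col=7), (row=6, col=6), (row=7, col=1), (row=7, col=5)
  Distance 6: (row=0, col=1), (row=0, col=3), (row=0, col=5), (row=1, col=0), (row=2, col=7), (row=3, col=8), (row=4, col=9), (row=5, col=0), (row=6, col=1), (row=6, col=7), (row=7, col=0), (row=7, col=6)
  Distance 7: (row=0, col=0), (row=0, col=6), (row=1, col=7), (row=2, col=8), (row=3, col=9), (row=4, col=10), (row=5, col=9), (row=6, col=0), (row=7, col=7)
  Distance 8: (row=0, col=7), (row=1, col=8), (row=2, col=9), (row=3, col=10), (row=5, col=10), (row=6, col=9), (row=7, col=8)
  Distance 9: (row=0, col=8), (row=1, col=9), (row=2, col=10), (row=6, col=10)
  Distance 10: (row=1, col=10), (row=7, col=10)
  Distance 11: (row=0, col=10)
Total reachable: 75 (grid has 75 open cells total)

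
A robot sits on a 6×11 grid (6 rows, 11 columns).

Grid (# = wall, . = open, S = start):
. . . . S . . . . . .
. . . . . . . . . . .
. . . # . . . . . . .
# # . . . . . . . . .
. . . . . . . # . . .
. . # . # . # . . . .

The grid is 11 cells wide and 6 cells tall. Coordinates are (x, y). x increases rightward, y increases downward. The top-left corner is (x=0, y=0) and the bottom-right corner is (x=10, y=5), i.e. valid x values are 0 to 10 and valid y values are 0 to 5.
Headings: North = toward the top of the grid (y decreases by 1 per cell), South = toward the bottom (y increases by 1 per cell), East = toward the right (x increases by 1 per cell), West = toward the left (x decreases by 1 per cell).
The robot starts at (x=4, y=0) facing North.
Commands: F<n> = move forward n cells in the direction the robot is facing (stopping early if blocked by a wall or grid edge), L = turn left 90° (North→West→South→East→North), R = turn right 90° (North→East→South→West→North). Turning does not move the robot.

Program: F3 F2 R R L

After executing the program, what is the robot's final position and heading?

Start: (x=4, y=0), facing North
  F3: move forward 0/3 (blocked), now at (x=4, y=0)
  F2: move forward 0/2 (blocked), now at (x=4, y=0)
  R: turn right, now facing East
  R: turn right, now facing South
  L: turn left, now facing East
Final: (x=4, y=0), facing East

Answer: Final position: (x=4, y=0), facing East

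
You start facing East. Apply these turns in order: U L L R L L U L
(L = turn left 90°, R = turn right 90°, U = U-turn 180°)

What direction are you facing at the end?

Start: East
  U (U-turn (180°)) -> West
  L (left (90° counter-clockwise)) -> South
  L (left (90° counter-clockwise)) -> East
  R (right (90° clockwise)) -> South
  L (left (90° counter-clockwise)) -> East
  L (left (90° counter-clockwise)) -> North
  U (U-turn (180°)) -> South
  L (left (90° counter-clockwise)) -> East
Final: East

Answer: Final heading: East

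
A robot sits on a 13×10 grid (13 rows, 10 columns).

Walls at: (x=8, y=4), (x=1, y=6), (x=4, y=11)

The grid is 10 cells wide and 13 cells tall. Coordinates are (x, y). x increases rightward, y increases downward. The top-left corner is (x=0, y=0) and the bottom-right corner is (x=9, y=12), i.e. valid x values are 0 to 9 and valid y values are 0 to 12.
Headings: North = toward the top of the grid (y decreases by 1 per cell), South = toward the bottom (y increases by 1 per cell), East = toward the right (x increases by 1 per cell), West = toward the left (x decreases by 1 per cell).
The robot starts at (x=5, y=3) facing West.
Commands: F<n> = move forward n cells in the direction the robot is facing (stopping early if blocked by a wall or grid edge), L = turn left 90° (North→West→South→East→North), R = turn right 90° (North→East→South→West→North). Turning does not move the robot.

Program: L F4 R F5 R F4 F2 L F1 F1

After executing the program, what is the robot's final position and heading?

Start: (x=5, y=3), facing West
  L: turn left, now facing South
  F4: move forward 4, now at (x=5, y=7)
  R: turn right, now facing West
  F5: move forward 5, now at (x=0, y=7)
  R: turn right, now facing North
  F4: move forward 4, now at (x=0, y=3)
  F2: move forward 2, now at (x=0, y=1)
  L: turn left, now facing West
  F1: move forward 0/1 (blocked), now at (x=0, y=1)
  F1: move forward 0/1 (blocked), now at (x=0, y=1)
Final: (x=0, y=1), facing West

Answer: Final position: (x=0, y=1), facing West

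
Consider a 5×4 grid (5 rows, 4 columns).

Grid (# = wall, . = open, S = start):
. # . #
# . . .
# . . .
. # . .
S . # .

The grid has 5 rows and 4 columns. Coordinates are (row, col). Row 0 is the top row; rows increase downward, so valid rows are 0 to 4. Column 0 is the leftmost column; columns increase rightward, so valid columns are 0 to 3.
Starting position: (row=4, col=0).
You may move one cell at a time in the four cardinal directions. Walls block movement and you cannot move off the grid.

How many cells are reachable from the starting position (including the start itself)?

Answer: Reachable cells: 3

Derivation:
BFS flood-fill from (row=4, col=0):
  Distance 0: (row=4, col=0)
  Distance 1: (row=3, col=0), (row=4, col=1)
Total reachable: 3 (grid has 14 open cells total)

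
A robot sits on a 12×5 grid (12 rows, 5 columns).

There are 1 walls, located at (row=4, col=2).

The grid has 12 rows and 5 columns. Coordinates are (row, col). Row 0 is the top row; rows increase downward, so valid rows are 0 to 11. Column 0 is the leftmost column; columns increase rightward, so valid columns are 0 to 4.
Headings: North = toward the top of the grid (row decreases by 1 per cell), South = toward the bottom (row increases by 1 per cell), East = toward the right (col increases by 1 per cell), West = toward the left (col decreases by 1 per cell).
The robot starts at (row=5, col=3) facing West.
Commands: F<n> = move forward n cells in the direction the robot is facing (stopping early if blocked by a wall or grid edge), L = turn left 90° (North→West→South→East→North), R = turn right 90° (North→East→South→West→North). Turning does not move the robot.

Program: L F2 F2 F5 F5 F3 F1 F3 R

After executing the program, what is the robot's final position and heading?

Start: (row=5, col=3), facing West
  L: turn left, now facing South
  F2: move forward 2, now at (row=7, col=3)
  F2: move forward 2, now at (row=9, col=3)
  F5: move forward 2/5 (blocked), now at (row=11, col=3)
  F5: move forward 0/5 (blocked), now at (row=11, col=3)
  F3: move forward 0/3 (blocked), now at (row=11, col=3)
  F1: move forward 0/1 (blocked), now at (row=11, col=3)
  F3: move forward 0/3 (blocked), now at (row=11, col=3)
  R: turn right, now facing West
Final: (row=11, col=3), facing West

Answer: Final position: (row=11, col=3), facing West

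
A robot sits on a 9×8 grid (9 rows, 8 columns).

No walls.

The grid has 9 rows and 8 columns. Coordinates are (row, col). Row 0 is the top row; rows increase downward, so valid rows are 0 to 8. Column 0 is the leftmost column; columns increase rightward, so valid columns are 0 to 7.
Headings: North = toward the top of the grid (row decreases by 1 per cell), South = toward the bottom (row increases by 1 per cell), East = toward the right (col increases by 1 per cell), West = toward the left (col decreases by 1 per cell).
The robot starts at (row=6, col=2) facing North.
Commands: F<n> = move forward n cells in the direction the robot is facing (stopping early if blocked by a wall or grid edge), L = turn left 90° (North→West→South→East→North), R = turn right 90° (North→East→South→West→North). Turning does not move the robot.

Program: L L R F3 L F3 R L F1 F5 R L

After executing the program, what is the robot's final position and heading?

Answer: Final position: (row=8, col=0), facing South

Derivation:
Start: (row=6, col=2), facing North
  L: turn left, now facing West
  L: turn left, now facing South
  R: turn right, now facing West
  F3: move forward 2/3 (blocked), now at (row=6, col=0)
  L: turn left, now facing South
  F3: move forward 2/3 (blocked), now at (row=8, col=0)
  R: turn right, now facing West
  L: turn left, now facing South
  F1: move forward 0/1 (blocked), now at (row=8, col=0)
  F5: move forward 0/5 (blocked), now at (row=8, col=0)
  R: turn right, now facing West
  L: turn left, now facing South
Final: (row=8, col=0), facing South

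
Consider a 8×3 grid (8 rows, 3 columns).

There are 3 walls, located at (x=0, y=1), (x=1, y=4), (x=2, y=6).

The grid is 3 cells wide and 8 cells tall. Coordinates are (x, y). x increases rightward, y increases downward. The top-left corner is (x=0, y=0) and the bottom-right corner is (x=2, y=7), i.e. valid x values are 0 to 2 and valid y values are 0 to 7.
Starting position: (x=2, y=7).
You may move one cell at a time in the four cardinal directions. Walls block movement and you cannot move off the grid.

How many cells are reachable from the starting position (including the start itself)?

BFS flood-fill from (x=2, y=7):
  Distance 0: (x=2, y=7)
  Distance 1: (x=1, y=7)
  Distance 2: (x=1, y=6), (x=0, y=7)
  Distance 3: (x=1, y=5), (x=0, y=6)
  Distance 4: (x=0, y=5), (x=2, y=5)
  Distance 5: (x=0, y=4), (x=2, y=4)
  Distance 6: (x=0, y=3), (x=2, y=3)
  Distance 7: (x=0, y=2), (x=2, y=2), (x=1, y=3)
  Distance 8: (x=2, y=1), (x=1, y=2)
  Distance 9: (x=2, y=0), (x=1, y=1)
  Distance 10: (x=1, y=0)
  Distance 11: (x=0, y=0)
Total reachable: 21 (grid has 21 open cells total)

Answer: Reachable cells: 21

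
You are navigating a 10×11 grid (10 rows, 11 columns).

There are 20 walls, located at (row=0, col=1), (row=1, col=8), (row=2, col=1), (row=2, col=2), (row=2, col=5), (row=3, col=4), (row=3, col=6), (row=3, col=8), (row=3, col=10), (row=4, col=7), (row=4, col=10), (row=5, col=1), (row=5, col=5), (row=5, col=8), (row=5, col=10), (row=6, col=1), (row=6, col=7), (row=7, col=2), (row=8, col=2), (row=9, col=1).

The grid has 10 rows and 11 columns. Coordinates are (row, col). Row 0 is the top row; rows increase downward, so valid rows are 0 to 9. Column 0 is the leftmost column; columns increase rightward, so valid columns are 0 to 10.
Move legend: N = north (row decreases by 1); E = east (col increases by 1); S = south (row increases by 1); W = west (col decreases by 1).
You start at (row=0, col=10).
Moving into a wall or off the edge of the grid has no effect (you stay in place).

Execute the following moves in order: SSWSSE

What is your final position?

Start: (row=0, col=10)
  S (south): (row=0, col=10) -> (row=1, col=10)
  S (south): (row=1, col=10) -> (row=2, col=10)
  W (west): (row=2, col=10) -> (row=2, col=9)
  S (south): (row=2, col=9) -> (row=3, col=9)
  S (south): (row=3, col=9) -> (row=4, col=9)
  E (east): blocked, stay at (row=4, col=9)
Final: (row=4, col=9)

Answer: Final position: (row=4, col=9)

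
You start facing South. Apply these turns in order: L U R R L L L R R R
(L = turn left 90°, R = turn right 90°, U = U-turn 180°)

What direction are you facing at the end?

Answer: Final heading: East

Derivation:
Start: South
  L (left (90° counter-clockwise)) -> East
  U (U-turn (180°)) -> West
  R (right (90° clockwise)) -> North
  R (right (90° clockwise)) -> East
  L (left (90° counter-clockwise)) -> North
  L (left (90° counter-clockwise)) -> West
  L (left (90° counter-clockwise)) -> South
  R (right (90° clockwise)) -> West
  R (right (90° clockwise)) -> North
  R (right (90° clockwise)) -> East
Final: East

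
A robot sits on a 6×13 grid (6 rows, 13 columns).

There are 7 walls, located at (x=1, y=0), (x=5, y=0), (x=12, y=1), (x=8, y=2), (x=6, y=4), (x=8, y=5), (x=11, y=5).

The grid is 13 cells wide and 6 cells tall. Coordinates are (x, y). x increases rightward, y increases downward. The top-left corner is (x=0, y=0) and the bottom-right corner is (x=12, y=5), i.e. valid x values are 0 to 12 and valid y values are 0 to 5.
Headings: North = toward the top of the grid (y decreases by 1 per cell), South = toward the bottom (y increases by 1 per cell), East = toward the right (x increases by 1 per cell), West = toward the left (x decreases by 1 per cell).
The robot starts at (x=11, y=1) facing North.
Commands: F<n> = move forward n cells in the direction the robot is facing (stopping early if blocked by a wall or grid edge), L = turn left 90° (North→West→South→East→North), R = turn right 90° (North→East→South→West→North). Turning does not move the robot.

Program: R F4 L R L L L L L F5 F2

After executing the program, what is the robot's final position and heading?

Start: (x=11, y=1), facing North
  R: turn right, now facing East
  F4: move forward 0/4 (blocked), now at (x=11, y=1)
  L: turn left, now facing North
  R: turn right, now facing East
  L: turn left, now facing North
  L: turn left, now facing West
  L: turn left, now facing South
  L: turn left, now facing East
  L: turn left, now facing North
  F5: move forward 1/5 (blocked), now at (x=11, y=0)
  F2: move forward 0/2 (blocked), now at (x=11, y=0)
Final: (x=11, y=0), facing North

Answer: Final position: (x=11, y=0), facing North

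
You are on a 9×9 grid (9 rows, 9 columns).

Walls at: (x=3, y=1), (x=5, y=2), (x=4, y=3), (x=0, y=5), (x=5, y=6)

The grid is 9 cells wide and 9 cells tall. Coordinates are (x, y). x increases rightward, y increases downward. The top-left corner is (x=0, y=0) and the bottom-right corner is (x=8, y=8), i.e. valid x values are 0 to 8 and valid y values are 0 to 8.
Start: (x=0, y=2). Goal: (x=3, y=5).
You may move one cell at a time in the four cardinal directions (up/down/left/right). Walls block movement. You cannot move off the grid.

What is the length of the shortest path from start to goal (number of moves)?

Answer: Shortest path length: 6

Derivation:
BFS from (x=0, y=2) until reaching (x=3, y=5):
  Distance 0: (x=0, y=2)
  Distance 1: (x=0, y=1), (x=1, y=2), (x=0, y=3)
  Distance 2: (x=0, y=0), (x=1, y=1), (x=2, y=2), (x=1, y=3), (x=0, y=4)
  Distance 3: (x=1, y=0), (x=2, y=1), (x=3, y=2), (x=2, y=3), (x=1, y=4)
  Distance 4: (x=2, y=0), (x=4, y=2), (x=3, y=3), (x=2, y=4), (x=1, y=5)
  Distance 5: (x=3, y=0), (x=4, y=1), (x=3, y=4), (x=2, y=5), (x=1, y=6)
  Distance 6: (x=4, y=0), (x=5, y=1), (x=4, y=4), (x=3, y=5), (x=0, y=6), (x=2, y=6), (x=1, y=7)  <- goal reached here
One shortest path (6 moves): (x=0, y=2) -> (x=1, y=2) -> (x=2, y=2) -> (x=3, y=2) -> (x=3, y=3) -> (x=3, y=4) -> (x=3, y=5)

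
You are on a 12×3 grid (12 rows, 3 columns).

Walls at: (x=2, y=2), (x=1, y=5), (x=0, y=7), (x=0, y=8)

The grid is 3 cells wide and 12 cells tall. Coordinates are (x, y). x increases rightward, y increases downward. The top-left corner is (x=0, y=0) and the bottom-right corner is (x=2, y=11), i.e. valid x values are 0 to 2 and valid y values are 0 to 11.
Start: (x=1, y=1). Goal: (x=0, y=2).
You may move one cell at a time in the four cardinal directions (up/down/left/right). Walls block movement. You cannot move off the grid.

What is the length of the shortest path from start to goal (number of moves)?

BFS from (x=1, y=1) until reaching (x=0, y=2):
  Distance 0: (x=1, y=1)
  Distance 1: (x=1, y=0), (x=0, y=1), (x=2, y=1), (x=1, y=2)
  Distance 2: (x=0, y=0), (x=2, y=0), (x=0, y=2), (x=1, y=3)  <- goal reached here
One shortest path (2 moves): (x=1, y=1) -> (x=0, y=1) -> (x=0, y=2)

Answer: Shortest path length: 2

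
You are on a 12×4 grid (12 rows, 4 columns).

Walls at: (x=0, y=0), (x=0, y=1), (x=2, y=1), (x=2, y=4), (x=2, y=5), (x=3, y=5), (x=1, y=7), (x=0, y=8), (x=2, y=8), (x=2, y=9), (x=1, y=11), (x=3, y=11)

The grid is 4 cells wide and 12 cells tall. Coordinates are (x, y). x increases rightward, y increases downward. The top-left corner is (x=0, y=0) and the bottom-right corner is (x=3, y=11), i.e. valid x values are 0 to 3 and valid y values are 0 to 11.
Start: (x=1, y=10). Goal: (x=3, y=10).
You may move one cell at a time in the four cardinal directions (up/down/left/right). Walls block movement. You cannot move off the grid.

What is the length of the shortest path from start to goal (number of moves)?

Answer: Shortest path length: 2

Derivation:
BFS from (x=1, y=10) until reaching (x=3, y=10):
  Distance 0: (x=1, y=10)
  Distance 1: (x=1, y=9), (x=0, y=10), (x=2, y=10)
  Distance 2: (x=1, y=8), (x=0, y=9), (x=3, y=10), (x=0, y=11), (x=2, y=11)  <- goal reached here
One shortest path (2 moves): (x=1, y=10) -> (x=2, y=10) -> (x=3, y=10)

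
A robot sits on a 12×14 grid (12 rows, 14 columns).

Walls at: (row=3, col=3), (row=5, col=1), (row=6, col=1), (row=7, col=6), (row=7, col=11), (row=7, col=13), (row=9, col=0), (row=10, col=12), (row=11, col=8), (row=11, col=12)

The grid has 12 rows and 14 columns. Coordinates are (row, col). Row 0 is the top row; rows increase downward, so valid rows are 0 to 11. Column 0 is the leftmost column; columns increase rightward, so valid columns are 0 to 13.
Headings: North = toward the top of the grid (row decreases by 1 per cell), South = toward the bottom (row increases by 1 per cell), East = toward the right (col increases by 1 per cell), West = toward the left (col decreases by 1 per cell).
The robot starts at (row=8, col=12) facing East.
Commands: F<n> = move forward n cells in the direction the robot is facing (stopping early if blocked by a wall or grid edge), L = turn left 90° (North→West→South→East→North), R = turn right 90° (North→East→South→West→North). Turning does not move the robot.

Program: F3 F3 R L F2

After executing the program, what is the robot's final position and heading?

Start: (row=8, col=12), facing East
  F3: move forward 1/3 (blocked), now at (row=8, col=13)
  F3: move forward 0/3 (blocked), now at (row=8, col=13)
  R: turn right, now facing South
  L: turn left, now facing East
  F2: move forward 0/2 (blocked), now at (row=8, col=13)
Final: (row=8, col=13), facing East

Answer: Final position: (row=8, col=13), facing East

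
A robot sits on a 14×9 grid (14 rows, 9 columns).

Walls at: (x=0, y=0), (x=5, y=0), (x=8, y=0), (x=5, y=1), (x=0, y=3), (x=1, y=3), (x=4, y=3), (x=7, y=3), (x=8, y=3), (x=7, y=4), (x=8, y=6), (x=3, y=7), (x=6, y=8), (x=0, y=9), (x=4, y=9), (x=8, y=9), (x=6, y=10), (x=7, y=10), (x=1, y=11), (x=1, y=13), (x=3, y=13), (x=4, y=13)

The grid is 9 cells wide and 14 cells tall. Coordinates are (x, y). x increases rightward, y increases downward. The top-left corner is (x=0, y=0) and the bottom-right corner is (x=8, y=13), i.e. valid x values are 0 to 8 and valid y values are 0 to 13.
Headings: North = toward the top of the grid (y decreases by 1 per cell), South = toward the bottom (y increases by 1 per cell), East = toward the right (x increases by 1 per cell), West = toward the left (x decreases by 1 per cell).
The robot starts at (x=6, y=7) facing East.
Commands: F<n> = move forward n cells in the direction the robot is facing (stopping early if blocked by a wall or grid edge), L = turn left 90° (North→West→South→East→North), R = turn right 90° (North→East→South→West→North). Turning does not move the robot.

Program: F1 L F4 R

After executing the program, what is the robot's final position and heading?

Start: (x=6, y=7), facing East
  F1: move forward 1, now at (x=7, y=7)
  L: turn left, now facing North
  F4: move forward 2/4 (blocked), now at (x=7, y=5)
  R: turn right, now facing East
Final: (x=7, y=5), facing East

Answer: Final position: (x=7, y=5), facing East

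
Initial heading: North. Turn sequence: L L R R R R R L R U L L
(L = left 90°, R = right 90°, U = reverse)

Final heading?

Answer: Final heading: West

Derivation:
Start: North
  L (left (90° counter-clockwise)) -> West
  L (left (90° counter-clockwise)) -> South
  R (right (90° clockwise)) -> West
  R (right (90° clockwise)) -> North
  R (right (90° clockwise)) -> East
  R (right (90° clockwise)) -> South
  R (right (90° clockwise)) -> West
  L (left (90° counter-clockwise)) -> South
  R (right (90° clockwise)) -> West
  U (U-turn (180°)) -> East
  L (left (90° counter-clockwise)) -> North
  L (left (90° counter-clockwise)) -> West
Final: West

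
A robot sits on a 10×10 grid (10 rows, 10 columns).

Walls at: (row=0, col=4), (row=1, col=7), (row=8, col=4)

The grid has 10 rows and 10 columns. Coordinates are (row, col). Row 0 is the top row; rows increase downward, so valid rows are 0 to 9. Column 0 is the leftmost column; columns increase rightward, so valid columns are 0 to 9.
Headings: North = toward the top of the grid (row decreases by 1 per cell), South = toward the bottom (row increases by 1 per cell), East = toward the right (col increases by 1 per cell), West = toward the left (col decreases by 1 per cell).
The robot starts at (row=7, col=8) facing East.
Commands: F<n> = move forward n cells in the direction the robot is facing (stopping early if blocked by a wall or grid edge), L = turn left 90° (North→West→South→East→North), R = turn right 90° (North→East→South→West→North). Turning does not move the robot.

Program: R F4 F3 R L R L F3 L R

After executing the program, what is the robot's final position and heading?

Answer: Final position: (row=9, col=8), facing South

Derivation:
Start: (row=7, col=8), facing East
  R: turn right, now facing South
  F4: move forward 2/4 (blocked), now at (row=9, col=8)
  F3: move forward 0/3 (blocked), now at (row=9, col=8)
  R: turn right, now facing West
  L: turn left, now facing South
  R: turn right, now facing West
  L: turn left, now facing South
  F3: move forward 0/3 (blocked), now at (row=9, col=8)
  L: turn left, now facing East
  R: turn right, now facing South
Final: (row=9, col=8), facing South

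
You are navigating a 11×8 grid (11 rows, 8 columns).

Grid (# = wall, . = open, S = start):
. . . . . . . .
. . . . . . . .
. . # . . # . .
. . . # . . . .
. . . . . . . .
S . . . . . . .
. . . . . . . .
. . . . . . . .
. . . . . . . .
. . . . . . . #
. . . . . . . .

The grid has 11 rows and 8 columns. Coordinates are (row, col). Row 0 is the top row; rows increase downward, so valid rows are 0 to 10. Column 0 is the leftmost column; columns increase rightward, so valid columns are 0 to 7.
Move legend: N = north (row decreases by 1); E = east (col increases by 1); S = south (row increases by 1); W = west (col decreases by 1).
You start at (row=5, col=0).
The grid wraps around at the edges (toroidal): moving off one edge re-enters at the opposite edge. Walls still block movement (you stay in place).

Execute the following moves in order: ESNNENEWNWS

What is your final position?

Start: (row=5, col=0)
  E (east): (row=5, col=0) -> (row=5, col=1)
  S (south): (row=5, col=1) -> (row=6, col=1)
  N (north): (row=6, col=1) -> (row=5, col=1)
  N (north): (row=5, col=1) -> (row=4, col=1)
  E (east): (row=4, col=1) -> (row=4, col=2)
  N (north): (row=4, col=2) -> (row=3, col=2)
  E (east): blocked, stay at (row=3, col=2)
  W (west): (row=3, col=2) -> (row=3, col=1)
  N (north): (row=3, col=1) -> (row=2, col=1)
  W (west): (row=2, col=1) -> (row=2, col=0)
  S (south): (row=2, col=0) -> (row=3, col=0)
Final: (row=3, col=0)

Answer: Final position: (row=3, col=0)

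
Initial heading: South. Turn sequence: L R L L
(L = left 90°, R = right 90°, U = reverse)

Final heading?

Answer: Final heading: North

Derivation:
Start: South
  L (left (90° counter-clockwise)) -> East
  R (right (90° clockwise)) -> South
  L (left (90° counter-clockwise)) -> East
  L (left (90° counter-clockwise)) -> North
Final: North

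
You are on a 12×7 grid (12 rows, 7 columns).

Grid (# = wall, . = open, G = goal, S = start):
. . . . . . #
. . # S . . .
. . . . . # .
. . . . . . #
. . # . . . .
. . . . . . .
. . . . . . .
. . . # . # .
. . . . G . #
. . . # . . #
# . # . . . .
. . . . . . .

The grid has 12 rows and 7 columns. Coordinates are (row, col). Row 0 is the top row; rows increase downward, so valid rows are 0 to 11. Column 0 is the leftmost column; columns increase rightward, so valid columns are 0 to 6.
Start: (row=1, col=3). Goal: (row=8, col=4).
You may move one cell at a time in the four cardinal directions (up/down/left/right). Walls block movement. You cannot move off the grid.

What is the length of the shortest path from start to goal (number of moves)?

BFS from (row=1, col=3) until reaching (row=8, col=4):
  Distance 0: (row=1, col=3)
  Distance 1: (row=0, col=3), (row=1, col=4), (row=2, col=3)
  Distance 2: (row=0, col=2), (row=0, col=4), (row=1, col=5), (row=2, col=2), (row=2, col=4), (row=3, col=3)
  Distance 3: (row=0, col=1), (row=0, col=5), (row=1, col=6), (row=2, col=1), (row=3, col=2), (row=3, col=4), (row=4, col=3)
  Distance 4: (row=0, col=0), (row=1, col=1), (row=2, col=0), (row=2, col=6), (row=3, col=1), (row=3, col=5), (row=4, col=4), (row=5, col=3)
  Distance 5: (row=1, col=0), (row=3, col=0), (row=4, col=1), (row=4, col=5), (row=5, col=2), (row=5, col=4), (row=6, col=3)
  Distance 6: (row=4, col=0), (row=4, col=6), (row=5, col=1), (row=5, col=5), (row=6, col=2), (row=6, col=4)
  Distance 7: (row=5, col=0), (row=5, col=6), (row=6, col=1), (row=6, col=5), (row=7, col=2), (row=7, col=4)
  Distance 8: (row=6, col=0), (row=6, col=6), (row=7, col=1), (row=8, col=2), (row=8, col=4)  <- goal reached here
One shortest path (8 moves): (row=1, col=3) -> (row=1, col=4) -> (row=2, col=4) -> (row=3, col=4) -> (row=4, col=4) -> (row=5, col=4) -> (row=6, col=4) -> (row=7, col=4) -> (row=8, col=4)

Answer: Shortest path length: 8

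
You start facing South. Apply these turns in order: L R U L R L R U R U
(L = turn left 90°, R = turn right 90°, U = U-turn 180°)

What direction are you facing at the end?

Start: South
  L (left (90° counter-clockwise)) -> East
  R (right (90° clockwise)) -> South
  U (U-turn (180°)) -> North
  L (left (90° counter-clockwise)) -> West
  R (right (90° clockwise)) -> North
  L (left (90° counter-clockwise)) -> West
  R (right (90° clockwise)) -> North
  U (U-turn (180°)) -> South
  R (right (90° clockwise)) -> West
  U (U-turn (180°)) -> East
Final: East

Answer: Final heading: East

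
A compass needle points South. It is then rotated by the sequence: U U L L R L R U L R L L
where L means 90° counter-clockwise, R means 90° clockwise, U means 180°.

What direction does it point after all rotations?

Answer: Final heading: East

Derivation:
Start: South
  U (U-turn (180°)) -> North
  U (U-turn (180°)) -> South
  L (left (90° counter-clockwise)) -> East
  L (left (90° counter-clockwise)) -> North
  R (right (90° clockwise)) -> East
  L (left (90° counter-clockwise)) -> North
  R (right (90° clockwise)) -> East
  U (U-turn (180°)) -> West
  L (left (90° counter-clockwise)) -> South
  R (right (90° clockwise)) -> West
  L (left (90° counter-clockwise)) -> South
  L (left (90° counter-clockwise)) -> East
Final: East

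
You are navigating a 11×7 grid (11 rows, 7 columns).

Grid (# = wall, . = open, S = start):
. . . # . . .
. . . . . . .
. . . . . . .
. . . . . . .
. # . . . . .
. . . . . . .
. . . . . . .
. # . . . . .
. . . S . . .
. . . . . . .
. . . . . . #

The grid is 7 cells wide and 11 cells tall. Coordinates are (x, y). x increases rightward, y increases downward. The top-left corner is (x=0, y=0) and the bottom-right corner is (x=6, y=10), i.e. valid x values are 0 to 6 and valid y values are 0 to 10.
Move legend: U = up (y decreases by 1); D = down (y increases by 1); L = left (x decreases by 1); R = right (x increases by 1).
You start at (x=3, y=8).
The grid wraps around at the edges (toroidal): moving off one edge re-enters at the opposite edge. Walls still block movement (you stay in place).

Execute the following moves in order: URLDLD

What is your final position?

Answer: Final position: (x=2, y=9)

Derivation:
Start: (x=3, y=8)
  U (up): (x=3, y=8) -> (x=3, y=7)
  R (right): (x=3, y=7) -> (x=4, y=7)
  L (left): (x=4, y=7) -> (x=3, y=7)
  D (down): (x=3, y=7) -> (x=3, y=8)
  L (left): (x=3, y=8) -> (x=2, y=8)
  D (down): (x=2, y=8) -> (x=2, y=9)
Final: (x=2, y=9)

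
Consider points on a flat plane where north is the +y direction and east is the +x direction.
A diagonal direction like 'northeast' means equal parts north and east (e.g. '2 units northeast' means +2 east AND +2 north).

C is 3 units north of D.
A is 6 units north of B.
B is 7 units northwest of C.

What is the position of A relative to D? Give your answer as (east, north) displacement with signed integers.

Answer: A is at (east=-7, north=16) relative to D.

Derivation:
Place D at the origin (east=0, north=0).
  C is 3 units north of D: delta (east=+0, north=+3); C at (east=0, north=3).
  B is 7 units northwest of C: delta (east=-7, north=+7); B at (east=-7, north=10).
  A is 6 units north of B: delta (east=+0, north=+6); A at (east=-7, north=16).
Therefore A relative to D: (east=-7, north=16).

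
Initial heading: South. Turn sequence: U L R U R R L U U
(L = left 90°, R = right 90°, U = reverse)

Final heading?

Start: South
  U (U-turn (180°)) -> North
  L (left (90° counter-clockwise)) -> West
  R (right (90° clockwise)) -> North
  U (U-turn (180°)) -> South
  R (right (90° clockwise)) -> West
  R (right (90° clockwise)) -> North
  L (left (90° counter-clockwise)) -> West
  U (U-turn (180°)) -> East
  U (U-turn (180°)) -> West
Final: West

Answer: Final heading: West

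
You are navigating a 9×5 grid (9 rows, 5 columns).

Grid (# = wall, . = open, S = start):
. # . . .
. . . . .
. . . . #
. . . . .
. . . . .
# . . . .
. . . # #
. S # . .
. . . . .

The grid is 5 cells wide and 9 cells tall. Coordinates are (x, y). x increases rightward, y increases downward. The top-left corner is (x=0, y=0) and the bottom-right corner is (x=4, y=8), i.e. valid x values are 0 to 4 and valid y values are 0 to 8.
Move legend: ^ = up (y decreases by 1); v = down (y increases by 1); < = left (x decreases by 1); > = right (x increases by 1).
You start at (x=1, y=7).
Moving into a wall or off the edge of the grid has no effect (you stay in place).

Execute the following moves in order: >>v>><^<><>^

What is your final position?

Start: (x=1, y=7)
  > (right): blocked, stay at (x=1, y=7)
  > (right): blocked, stay at (x=1, y=7)
  v (down): (x=1, y=7) -> (x=1, y=8)
  > (right): (x=1, y=8) -> (x=2, y=8)
  > (right): (x=2, y=8) -> (x=3, y=8)
  < (left): (x=3, y=8) -> (x=2, y=8)
  ^ (up): blocked, stay at (x=2, y=8)
  < (left): (x=2, y=8) -> (x=1, y=8)
  > (right): (x=1, y=8) -> (x=2, y=8)
  < (left): (x=2, y=8) -> (x=1, y=8)
  > (right): (x=1, y=8) -> (x=2, y=8)
  ^ (up): blocked, stay at (x=2, y=8)
Final: (x=2, y=8)

Answer: Final position: (x=2, y=8)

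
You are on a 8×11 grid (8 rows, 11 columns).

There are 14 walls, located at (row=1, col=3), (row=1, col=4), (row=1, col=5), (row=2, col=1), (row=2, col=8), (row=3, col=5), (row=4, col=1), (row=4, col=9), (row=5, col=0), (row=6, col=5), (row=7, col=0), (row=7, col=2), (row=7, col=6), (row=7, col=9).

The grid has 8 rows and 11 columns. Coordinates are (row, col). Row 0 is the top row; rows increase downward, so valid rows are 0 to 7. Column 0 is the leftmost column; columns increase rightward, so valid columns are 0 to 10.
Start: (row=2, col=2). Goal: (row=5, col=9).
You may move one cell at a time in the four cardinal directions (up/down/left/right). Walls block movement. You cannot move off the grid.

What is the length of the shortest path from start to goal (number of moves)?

Answer: Shortest path length: 10

Derivation:
BFS from (row=2, col=2) until reaching (row=5, col=9):
  Distance 0: (row=2, col=2)
  Distance 1: (row=1, col=2), (row=2, col=3), (row=3, col=2)
  Distance 2: (row=0, col=2), (row=1, col=1), (row=2, col=4), (row=3, col=1), (row=3, col=3), (row=4, col=2)
  Distance 3: (row=0, col=1), (row=0, col=3), (row=1, col=0), (row=2, col=5), (row=3, col=0), (row=3, col=4), (row=4, col=3), (row=5, col=2)
  Distance 4: (row=0, col=0), (row=0, col=4), (row=2, col=0), (row=2, col=6), (row=4, col=0), (row=4, col=4), (row=5, col=1), (row=5, col=3), (row=6, col=2)
  Distance 5: (row=0, col=5), (row=1, col=6), (row=2, col=7), (row=3, col=6), (row=4, col=5), (row=5, col=4), (row=6, col=1), (row=6, col=3)
  Distance 6: (row=0, col=6), (row=1, col=7), (row=3, col=7), (row=4, col=6), (row=5, col=5), (row=6, col=0), (row=6, col=4), (row=7, col=1), (row=7, col=3)
  Distance 7: (row=0, col=7), (row=1, col=8), (row=3, col=8), (row=4, col=7), (row=5, col=6), (row=7, col=4)
  Distance 8: (row=0, col=8), (row=1, col=9), (row=3, col=9), (row=4, col=8), (row=5, col=7), (row=6, col=6), (row=7, col=5)
  Distance 9: (row=0, col=9), (row=1, col=10), (row=2, col=9), (row=3, col=10), (row=5, col=8), (row=6, col=7)
  Distance 10: (row=0, col=10), (row=2, col=10), (row=4, col=10), (row=5, col=9), (row=6, col=8), (row=7, col=7)  <- goal reached here
One shortest path (10 moves): (row=2, col=2) -> (row=2, col=3) -> (row=2, col=4) -> (row=2, col=5) -> (row=2, col=6) -> (row=2, col=7) -> (row=3, col=7) -> (row=3, col=8) -> (row=4, col=8) -> (row=5, col=8) -> (row=5, col=9)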